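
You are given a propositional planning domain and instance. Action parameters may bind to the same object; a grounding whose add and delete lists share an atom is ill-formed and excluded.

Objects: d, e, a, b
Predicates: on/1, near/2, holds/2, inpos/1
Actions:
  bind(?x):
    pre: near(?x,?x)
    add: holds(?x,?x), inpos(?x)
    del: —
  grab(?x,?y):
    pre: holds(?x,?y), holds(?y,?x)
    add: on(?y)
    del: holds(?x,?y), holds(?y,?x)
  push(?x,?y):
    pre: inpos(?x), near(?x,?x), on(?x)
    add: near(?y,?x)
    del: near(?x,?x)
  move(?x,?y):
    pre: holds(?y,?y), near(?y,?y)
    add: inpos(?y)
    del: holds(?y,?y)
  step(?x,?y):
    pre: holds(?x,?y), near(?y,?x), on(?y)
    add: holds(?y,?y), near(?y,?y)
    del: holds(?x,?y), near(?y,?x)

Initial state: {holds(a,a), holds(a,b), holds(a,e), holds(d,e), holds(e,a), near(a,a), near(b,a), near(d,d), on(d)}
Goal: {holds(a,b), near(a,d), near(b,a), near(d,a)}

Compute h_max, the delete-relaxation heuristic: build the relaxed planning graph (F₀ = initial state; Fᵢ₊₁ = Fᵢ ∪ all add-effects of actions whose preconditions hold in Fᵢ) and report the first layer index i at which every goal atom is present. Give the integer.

F0 = init (9 atoms)
F1 = F0 ∪ {holds(d,d), inpos(a), inpos(d), on(a), on(e)}  (14 atoms)
F2 = F1 ∪ {near(a,d), near(b,d), near(d,a), near(e,a), near(e,d)}  (19 atoms)
goal ⊆ F2  ⇒  h_max = 2

2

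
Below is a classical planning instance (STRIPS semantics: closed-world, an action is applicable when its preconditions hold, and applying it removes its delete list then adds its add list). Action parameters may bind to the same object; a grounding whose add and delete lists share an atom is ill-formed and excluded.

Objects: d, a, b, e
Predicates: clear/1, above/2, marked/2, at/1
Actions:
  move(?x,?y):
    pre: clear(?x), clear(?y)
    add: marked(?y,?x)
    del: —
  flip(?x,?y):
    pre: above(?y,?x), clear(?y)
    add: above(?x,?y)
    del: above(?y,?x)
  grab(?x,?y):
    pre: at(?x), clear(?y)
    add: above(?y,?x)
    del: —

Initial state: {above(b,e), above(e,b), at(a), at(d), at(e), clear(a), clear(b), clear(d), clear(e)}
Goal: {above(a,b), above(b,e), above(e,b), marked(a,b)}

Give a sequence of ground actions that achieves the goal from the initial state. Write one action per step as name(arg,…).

1. move(b,a)  →  {above(b,e), above(e,b), at(a), at(d), at(e), clear(a), clear(b), clear(d), clear(e), marked(a,b)}
2. grab(a,b)  →  {above(b,a), above(b,e), above(e,b), at(a), at(d), at(e), clear(a), clear(b), clear(d), clear(e), marked(a,b)}
3. flip(a,b)  →  {above(a,b), above(b,e), above(e,b), at(a), at(d), at(e), clear(a), clear(b), clear(d), clear(e), marked(a,b)}

move(b,a); grab(a,b); flip(a,b)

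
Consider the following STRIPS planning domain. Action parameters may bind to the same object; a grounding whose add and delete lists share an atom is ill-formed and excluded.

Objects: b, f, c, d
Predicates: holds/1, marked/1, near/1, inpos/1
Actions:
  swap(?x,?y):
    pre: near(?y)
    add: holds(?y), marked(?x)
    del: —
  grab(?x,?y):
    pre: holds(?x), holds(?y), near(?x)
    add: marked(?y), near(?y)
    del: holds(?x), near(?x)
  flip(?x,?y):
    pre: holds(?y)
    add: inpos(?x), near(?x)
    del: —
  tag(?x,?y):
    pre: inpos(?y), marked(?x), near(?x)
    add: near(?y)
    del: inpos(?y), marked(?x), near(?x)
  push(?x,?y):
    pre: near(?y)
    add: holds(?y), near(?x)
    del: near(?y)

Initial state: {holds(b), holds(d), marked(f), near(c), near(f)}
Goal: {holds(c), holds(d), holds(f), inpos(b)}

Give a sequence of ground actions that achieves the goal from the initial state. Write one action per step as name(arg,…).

swap(b,f); swap(b,c); flip(b,b)

1. swap(b,f)  →  {holds(b), holds(d), holds(f), marked(b), marked(f), near(c), near(f)}
2. swap(b,c)  →  {holds(b), holds(c), holds(d), holds(f), marked(b), marked(f), near(c), near(f)}
3. flip(b,b)  →  {holds(b), holds(c), holds(d), holds(f), inpos(b), marked(b), marked(f), near(b), near(c), near(f)}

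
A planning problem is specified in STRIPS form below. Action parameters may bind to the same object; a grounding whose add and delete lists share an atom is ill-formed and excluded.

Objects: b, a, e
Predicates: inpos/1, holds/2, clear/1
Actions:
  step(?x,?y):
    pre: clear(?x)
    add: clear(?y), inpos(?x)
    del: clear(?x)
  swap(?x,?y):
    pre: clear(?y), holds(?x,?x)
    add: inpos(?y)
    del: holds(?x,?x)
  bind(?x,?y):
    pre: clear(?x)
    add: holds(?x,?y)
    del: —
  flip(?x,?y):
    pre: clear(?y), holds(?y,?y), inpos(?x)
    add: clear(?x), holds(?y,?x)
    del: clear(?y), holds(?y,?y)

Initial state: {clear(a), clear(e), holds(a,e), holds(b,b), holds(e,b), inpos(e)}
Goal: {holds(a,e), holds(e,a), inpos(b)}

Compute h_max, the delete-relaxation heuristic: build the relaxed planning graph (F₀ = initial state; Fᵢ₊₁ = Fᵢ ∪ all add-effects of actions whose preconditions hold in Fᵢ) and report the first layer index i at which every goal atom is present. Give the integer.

F0 = init (6 atoms)
F1 = F0 ∪ {clear(b), holds(a,a), holds(a,b), holds(e,a), holds(e,e), inpos(a)}  (12 atoms)
F2 = F1 ∪ {holds(b,a), holds(b,e), inpos(b)}  (15 atoms)
goal ⊆ F2  ⇒  h_max = 2

2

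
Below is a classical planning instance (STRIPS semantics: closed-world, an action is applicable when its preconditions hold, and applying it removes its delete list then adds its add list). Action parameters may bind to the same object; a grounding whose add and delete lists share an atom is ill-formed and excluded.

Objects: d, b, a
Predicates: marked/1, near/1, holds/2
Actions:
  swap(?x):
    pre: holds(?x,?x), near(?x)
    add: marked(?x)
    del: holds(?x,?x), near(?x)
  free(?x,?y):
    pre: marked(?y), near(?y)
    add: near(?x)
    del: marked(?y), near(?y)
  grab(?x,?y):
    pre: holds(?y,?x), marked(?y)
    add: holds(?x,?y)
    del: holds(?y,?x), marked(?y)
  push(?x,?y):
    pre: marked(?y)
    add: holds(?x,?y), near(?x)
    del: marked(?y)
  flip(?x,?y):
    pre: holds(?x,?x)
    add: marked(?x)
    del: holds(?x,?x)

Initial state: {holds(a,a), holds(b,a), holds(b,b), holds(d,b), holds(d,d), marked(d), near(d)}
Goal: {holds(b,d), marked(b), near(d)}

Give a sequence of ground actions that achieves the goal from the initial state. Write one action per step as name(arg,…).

grab(b,d); flip(b,d)

1. grab(b,d)  →  {holds(a,a), holds(b,a), holds(b,b), holds(b,d), holds(d,d), near(d)}
2. flip(b,d)  →  {holds(a,a), holds(b,a), holds(b,d), holds(d,d), marked(b), near(d)}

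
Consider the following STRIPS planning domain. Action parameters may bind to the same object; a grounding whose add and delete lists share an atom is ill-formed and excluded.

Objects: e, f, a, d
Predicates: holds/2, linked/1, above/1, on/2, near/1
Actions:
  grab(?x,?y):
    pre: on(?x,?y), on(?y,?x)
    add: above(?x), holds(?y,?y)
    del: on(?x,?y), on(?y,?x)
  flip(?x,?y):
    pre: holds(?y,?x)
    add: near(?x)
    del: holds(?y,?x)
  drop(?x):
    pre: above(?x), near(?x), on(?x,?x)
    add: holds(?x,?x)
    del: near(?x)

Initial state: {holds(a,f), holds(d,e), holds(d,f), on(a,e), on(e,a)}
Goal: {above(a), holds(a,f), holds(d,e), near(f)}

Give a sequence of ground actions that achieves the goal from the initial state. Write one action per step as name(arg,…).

grab(a,e); flip(f,d)

1. grab(a,e)  →  {above(a), holds(a,f), holds(d,e), holds(d,f), holds(e,e)}
2. flip(f,d)  →  {above(a), holds(a,f), holds(d,e), holds(e,e), near(f)}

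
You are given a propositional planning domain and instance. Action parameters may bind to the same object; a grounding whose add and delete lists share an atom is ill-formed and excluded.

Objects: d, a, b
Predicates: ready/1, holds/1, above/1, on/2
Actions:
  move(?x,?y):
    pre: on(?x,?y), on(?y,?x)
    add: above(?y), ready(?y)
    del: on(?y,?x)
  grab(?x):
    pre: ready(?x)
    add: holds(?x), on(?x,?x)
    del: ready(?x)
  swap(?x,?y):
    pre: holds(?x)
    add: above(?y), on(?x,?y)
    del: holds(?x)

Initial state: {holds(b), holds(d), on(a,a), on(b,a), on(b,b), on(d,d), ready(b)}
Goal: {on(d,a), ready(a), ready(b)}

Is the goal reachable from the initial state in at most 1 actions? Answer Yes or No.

No

1. move(a,a)  →  {above(a), holds(b), holds(d), on(b,a), on(b,b), on(d,d), ready(a), ready(b)}
2. swap(d,a)  →  {above(a), holds(b), on(b,a), on(b,b), on(d,a), on(d,d), ready(a), ready(b)}
optimal plan length = 2; 2 > 1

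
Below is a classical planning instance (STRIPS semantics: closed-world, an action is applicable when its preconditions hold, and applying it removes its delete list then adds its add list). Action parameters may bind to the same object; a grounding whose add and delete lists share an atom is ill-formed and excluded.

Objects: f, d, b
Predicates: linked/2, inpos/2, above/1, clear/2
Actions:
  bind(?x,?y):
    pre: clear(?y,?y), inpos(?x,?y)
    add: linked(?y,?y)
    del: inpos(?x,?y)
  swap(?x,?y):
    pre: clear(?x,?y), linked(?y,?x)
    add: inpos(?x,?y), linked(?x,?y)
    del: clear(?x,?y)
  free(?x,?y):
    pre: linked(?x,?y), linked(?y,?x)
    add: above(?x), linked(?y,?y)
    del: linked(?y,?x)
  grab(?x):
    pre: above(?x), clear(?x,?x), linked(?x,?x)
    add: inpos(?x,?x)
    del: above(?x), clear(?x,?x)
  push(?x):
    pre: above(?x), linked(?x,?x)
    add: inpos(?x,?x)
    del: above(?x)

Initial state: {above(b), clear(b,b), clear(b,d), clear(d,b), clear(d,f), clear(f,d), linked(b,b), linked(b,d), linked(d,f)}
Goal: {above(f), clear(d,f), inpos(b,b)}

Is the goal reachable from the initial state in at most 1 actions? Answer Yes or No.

No

1. swap(f,d)  →  {above(b), clear(b,b), clear(b,d), clear(d,b), clear(d,f), inpos(f,d), linked(b,b), linked(b,d), linked(d,f), linked(f,d)}
2. swap(b,b)  →  {above(b), clear(b,d), clear(d,b), clear(d,f), inpos(b,b), inpos(f,d), linked(b,b), linked(b,d), linked(d,f), linked(f,d)}
3. free(f,d)  →  {above(b), above(f), clear(b,d), clear(d,b), clear(d,f), inpos(b,b), inpos(f,d), linked(b,b), linked(b,d), linked(d,d), linked(f,d)}
optimal plan length = 3; 3 > 1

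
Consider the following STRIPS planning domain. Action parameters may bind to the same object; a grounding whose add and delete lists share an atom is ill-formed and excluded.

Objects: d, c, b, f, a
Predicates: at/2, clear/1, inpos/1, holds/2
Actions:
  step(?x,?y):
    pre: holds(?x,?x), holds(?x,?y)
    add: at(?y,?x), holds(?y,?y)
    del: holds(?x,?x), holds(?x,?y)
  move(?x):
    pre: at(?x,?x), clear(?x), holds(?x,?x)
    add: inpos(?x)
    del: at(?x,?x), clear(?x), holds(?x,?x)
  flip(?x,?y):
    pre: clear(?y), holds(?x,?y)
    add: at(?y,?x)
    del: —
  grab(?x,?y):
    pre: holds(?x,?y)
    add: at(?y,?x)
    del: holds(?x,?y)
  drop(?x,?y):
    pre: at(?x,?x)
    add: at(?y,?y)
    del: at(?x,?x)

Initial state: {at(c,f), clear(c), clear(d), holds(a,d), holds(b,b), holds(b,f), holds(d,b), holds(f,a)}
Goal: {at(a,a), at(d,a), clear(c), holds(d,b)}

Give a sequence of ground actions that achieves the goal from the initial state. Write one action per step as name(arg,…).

flip(a,d); grab(b,b); drop(b,a)

1. flip(a,d)  →  {at(c,f), at(d,a), clear(c), clear(d), holds(a,d), holds(b,b), holds(b,f), holds(d,b), holds(f,a)}
2. grab(b,b)  →  {at(b,b), at(c,f), at(d,a), clear(c), clear(d), holds(a,d), holds(b,f), holds(d,b), holds(f,a)}
3. drop(b,a)  →  {at(a,a), at(c,f), at(d,a), clear(c), clear(d), holds(a,d), holds(b,f), holds(d,b), holds(f,a)}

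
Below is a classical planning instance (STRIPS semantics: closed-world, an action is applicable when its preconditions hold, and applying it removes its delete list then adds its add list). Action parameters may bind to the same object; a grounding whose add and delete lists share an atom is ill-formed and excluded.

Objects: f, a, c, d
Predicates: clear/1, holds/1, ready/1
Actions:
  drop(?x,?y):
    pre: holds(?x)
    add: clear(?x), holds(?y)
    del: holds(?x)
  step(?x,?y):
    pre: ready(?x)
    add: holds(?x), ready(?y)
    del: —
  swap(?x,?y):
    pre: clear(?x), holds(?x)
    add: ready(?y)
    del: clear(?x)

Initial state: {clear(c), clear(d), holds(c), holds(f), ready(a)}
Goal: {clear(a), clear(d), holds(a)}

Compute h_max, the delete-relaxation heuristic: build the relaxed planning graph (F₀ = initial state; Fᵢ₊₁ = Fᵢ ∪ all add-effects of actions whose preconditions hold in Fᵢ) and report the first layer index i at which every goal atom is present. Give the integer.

2

F0 = init (5 atoms)
F1 = F0 ∪ {clear(f), holds(a), holds(d), ready(c), ready(d), ready(f)}  (11 atoms)
F2 = F1 ∪ {clear(a)}  (12 atoms)
goal ⊆ F2  ⇒  h_max = 2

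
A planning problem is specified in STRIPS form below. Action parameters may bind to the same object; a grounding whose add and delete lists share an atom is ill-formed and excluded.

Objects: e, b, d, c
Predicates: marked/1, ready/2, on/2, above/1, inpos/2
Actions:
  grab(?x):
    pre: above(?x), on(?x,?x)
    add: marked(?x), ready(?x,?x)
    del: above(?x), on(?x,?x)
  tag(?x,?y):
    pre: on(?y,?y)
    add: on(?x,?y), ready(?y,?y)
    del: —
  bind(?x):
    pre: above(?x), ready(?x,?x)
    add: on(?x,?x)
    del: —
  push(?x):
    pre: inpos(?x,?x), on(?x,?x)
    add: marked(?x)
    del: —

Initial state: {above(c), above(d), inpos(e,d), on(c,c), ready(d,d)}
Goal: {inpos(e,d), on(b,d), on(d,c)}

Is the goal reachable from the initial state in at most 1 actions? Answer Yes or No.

1. tag(d,c)  →  {above(c), above(d), inpos(e,d), on(c,c), on(d,c), ready(c,c), ready(d,d)}
2. bind(d)  →  {above(c), above(d), inpos(e,d), on(c,c), on(d,c), on(d,d), ready(c,c), ready(d,d)}
3. tag(b,d)  →  {above(c), above(d), inpos(e,d), on(b,d), on(c,c), on(d,c), on(d,d), ready(c,c), ready(d,d)}
optimal plan length = 3; 3 > 1

No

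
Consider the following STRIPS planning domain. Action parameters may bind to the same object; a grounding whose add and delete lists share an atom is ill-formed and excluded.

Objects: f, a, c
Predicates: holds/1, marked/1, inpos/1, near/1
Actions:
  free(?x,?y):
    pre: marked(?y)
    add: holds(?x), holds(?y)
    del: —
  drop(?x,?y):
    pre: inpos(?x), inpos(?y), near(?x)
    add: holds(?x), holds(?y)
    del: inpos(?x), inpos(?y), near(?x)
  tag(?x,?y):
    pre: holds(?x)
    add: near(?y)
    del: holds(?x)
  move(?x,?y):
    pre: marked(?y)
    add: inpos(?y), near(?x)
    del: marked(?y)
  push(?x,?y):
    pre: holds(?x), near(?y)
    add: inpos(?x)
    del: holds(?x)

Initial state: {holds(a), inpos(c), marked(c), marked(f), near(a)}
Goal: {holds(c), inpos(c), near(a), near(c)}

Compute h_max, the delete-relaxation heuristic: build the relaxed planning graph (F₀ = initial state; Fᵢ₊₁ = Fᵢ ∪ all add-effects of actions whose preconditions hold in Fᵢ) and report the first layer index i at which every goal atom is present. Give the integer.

1

F0 = init (5 atoms)
F1 = F0 ∪ {holds(c), holds(f), inpos(a), inpos(f), near(c), near(f)}  (11 atoms)
goal ⊆ F1  ⇒  h_max = 1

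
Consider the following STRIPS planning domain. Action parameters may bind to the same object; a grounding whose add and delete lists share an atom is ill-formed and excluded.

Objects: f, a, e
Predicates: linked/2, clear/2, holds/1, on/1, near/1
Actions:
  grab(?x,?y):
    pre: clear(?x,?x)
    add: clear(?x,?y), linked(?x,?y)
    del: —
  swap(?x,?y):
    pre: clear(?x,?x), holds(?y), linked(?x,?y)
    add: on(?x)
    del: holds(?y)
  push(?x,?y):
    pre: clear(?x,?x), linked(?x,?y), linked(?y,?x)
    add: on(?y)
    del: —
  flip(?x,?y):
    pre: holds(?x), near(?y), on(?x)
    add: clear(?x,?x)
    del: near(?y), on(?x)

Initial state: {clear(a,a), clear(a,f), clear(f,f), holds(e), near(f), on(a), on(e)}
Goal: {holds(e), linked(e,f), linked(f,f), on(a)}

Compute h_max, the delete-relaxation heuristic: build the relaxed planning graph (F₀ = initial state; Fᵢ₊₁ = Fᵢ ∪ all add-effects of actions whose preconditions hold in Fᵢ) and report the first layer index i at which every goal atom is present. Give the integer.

F0 = init (7 atoms)
F1 = F0 ∪ {clear(a,e), clear(e,e), clear(f,a), clear(f,e), linked(a,a), linked(a,e), linked(a,f), linked(f,a), linked(f,e), linked(f,f)}  (17 atoms)
F2 = F1 ∪ {clear(e,a), clear(e,f), linked(e,a), linked(e,e), linked(e,f), on(f)}  (23 atoms)
goal ⊆ F2  ⇒  h_max = 2

2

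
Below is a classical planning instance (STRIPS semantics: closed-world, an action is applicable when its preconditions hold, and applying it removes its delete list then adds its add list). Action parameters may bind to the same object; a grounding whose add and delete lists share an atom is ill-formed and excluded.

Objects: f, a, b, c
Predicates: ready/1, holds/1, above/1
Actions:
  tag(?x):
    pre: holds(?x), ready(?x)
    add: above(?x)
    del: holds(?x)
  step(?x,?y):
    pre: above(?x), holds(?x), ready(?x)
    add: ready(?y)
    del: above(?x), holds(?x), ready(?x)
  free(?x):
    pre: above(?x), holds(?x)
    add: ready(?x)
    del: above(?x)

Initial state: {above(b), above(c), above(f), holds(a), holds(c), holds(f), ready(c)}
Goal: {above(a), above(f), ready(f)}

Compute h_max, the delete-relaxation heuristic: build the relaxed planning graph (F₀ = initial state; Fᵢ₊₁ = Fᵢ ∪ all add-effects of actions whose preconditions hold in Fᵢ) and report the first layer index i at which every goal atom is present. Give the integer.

F0 = init (7 atoms)
F1 = F0 ∪ {ready(a), ready(b), ready(f)}  (10 atoms)
F2 = F1 ∪ {above(a)}  (11 atoms)
goal ⊆ F2  ⇒  h_max = 2

2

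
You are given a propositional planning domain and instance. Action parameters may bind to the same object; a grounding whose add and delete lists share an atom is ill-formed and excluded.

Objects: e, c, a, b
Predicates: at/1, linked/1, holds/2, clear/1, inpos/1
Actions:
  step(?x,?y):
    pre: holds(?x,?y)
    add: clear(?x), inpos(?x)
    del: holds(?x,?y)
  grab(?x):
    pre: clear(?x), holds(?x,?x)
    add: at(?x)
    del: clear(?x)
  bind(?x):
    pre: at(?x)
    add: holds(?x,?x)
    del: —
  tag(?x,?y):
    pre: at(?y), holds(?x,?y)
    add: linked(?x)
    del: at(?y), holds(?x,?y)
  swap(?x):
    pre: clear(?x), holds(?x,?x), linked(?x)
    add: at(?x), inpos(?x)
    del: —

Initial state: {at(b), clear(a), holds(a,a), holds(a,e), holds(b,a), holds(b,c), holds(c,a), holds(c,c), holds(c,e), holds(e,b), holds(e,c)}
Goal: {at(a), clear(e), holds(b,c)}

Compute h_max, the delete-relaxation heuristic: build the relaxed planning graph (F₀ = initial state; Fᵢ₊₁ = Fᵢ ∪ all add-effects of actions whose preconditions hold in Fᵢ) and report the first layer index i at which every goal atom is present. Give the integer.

F0 = init (11 atoms)
F1 = F0 ∪ {at(a), clear(b), clear(c), clear(e), holds(b,b), inpos(a), inpos(b), inpos(c), inpos(e), linked(e)}  (21 atoms)
goal ⊆ F1  ⇒  h_max = 1

1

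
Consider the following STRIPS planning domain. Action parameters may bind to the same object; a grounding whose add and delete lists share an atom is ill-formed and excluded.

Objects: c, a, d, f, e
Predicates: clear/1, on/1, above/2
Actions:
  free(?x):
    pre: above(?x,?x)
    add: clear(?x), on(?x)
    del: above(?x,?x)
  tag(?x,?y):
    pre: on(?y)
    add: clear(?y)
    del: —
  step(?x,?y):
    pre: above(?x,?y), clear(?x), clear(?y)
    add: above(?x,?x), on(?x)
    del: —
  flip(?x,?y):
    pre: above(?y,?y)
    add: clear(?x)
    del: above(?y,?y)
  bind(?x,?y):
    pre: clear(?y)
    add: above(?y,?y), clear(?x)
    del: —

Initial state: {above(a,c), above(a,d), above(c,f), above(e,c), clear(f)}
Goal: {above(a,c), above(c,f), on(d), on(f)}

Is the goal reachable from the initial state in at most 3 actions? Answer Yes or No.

No

1. bind(d,f)  →  {above(a,c), above(a,d), above(c,f), above(e,c), above(f,f), clear(d), clear(f)}
2. free(f)  →  {above(a,c), above(a,d), above(c,f), above(e,c), clear(d), clear(f), on(f)}
3. bind(c,d)  →  {above(a,c), above(a,d), above(c,f), above(d,d), above(e,c), clear(c), clear(d), clear(f), on(f)}
4. free(d)  →  {above(a,c), above(a,d), above(c,f), above(e,c), clear(c), clear(d), clear(f), on(d), on(f)}
optimal plan length = 4; 4 > 3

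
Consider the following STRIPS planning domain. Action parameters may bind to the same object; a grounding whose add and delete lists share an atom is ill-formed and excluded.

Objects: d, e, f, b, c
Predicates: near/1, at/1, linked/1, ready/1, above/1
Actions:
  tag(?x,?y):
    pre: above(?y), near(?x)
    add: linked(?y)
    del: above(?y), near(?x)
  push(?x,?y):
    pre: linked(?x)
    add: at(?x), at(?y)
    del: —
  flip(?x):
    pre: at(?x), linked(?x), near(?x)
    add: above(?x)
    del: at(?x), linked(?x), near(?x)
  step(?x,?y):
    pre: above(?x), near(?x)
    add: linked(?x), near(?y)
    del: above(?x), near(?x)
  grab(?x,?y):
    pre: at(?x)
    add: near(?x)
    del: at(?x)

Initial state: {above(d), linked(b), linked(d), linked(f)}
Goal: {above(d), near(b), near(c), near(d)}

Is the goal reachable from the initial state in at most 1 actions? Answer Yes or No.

1. push(d,d)  →  {above(d), at(d), linked(b), linked(d), linked(f)}
2. push(b,c)  →  {above(d), at(b), at(c), at(d), linked(b), linked(d), linked(f)}
3. grab(d,d)  →  {above(d), at(b), at(c), linked(b), linked(d), linked(f), near(d)}
4. grab(b,d)  →  {above(d), at(c), linked(b), linked(d), linked(f), near(b), near(d)}
5. grab(c,d)  →  {above(d), linked(b), linked(d), linked(f), near(b), near(c), near(d)}
optimal plan length = 5; 5 > 1

No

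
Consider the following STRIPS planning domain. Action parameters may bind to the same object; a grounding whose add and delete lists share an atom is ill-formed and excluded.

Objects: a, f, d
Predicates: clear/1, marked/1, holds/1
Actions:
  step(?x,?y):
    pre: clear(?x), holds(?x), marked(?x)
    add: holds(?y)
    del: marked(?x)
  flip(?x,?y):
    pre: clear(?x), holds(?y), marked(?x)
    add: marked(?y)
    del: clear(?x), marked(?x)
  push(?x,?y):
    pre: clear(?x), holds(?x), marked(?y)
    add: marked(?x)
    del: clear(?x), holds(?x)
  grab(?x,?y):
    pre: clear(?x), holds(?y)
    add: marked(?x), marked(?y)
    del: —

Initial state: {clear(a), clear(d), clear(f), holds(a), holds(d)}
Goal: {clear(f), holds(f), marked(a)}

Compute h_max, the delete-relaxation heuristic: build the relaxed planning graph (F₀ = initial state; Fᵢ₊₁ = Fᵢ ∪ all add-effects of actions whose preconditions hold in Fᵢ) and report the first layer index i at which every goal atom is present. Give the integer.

F0 = init (5 atoms)
F1 = F0 ∪ {marked(a), marked(d), marked(f)}  (8 atoms)
F2 = F1 ∪ {holds(f)}  (9 atoms)
goal ⊆ F2  ⇒  h_max = 2

2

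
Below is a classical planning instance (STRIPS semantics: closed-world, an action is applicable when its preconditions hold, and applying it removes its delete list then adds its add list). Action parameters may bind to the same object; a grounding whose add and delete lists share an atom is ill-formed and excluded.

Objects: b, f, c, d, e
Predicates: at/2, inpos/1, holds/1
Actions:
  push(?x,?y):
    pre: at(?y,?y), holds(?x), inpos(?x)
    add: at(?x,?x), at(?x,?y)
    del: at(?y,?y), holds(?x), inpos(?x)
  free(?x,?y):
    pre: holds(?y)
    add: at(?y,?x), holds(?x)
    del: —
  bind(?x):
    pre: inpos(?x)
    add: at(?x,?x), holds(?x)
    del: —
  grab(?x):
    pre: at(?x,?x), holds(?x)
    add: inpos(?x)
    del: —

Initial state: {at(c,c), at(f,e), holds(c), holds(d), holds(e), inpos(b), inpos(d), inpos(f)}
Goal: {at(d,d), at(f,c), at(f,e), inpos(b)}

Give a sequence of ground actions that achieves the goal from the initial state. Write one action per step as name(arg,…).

1. push(d,c)  →  {at(d,c), at(d,d), at(f,e), holds(c), holds(e), inpos(b), inpos(f)}
2. free(f,c)  →  {at(c,f), at(d,c), at(d,d), at(f,e), holds(c), holds(e), holds(f), inpos(b), inpos(f)}
3. free(c,f)  →  {at(c,f), at(d,c), at(d,d), at(f,c), at(f,e), holds(c), holds(e), holds(f), inpos(b), inpos(f)}

push(d,c); free(f,c); free(c,f)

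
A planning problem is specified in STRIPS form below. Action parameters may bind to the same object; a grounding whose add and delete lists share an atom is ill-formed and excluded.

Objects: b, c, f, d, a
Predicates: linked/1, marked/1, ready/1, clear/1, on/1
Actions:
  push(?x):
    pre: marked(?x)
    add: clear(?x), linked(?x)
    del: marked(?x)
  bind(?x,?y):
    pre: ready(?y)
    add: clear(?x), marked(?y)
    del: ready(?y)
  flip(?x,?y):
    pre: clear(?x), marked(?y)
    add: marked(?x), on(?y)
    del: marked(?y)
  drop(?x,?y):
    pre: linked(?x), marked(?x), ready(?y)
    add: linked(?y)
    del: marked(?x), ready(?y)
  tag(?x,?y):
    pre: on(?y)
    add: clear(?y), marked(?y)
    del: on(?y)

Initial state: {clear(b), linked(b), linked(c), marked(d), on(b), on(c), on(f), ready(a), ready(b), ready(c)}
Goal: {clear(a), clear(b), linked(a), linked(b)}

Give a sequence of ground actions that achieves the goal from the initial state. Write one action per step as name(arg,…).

bind(b,a); push(a)

1. bind(b,a)  →  {clear(b), linked(b), linked(c), marked(a), marked(d), on(b), on(c), on(f), ready(b), ready(c)}
2. push(a)  →  {clear(a), clear(b), linked(a), linked(b), linked(c), marked(d), on(b), on(c), on(f), ready(b), ready(c)}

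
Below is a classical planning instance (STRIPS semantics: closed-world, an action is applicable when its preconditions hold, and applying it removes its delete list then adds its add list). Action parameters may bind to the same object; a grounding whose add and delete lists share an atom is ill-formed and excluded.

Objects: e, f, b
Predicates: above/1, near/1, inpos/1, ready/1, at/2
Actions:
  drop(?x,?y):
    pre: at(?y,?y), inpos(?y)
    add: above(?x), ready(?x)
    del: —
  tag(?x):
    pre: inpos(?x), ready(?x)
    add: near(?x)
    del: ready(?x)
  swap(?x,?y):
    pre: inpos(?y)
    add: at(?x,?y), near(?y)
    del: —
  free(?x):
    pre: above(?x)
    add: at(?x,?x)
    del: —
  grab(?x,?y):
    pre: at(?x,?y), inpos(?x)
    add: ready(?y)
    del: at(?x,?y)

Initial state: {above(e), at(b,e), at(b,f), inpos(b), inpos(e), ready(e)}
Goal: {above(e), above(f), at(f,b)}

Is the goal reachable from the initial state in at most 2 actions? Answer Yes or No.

No

1. swap(e,e)  →  {above(e), at(b,e), at(b,f), at(e,e), inpos(b), inpos(e), near(e), ready(e)}
2. drop(f,e)  →  {above(e), above(f), at(b,e), at(b,f), at(e,e), inpos(b), inpos(e), near(e), ready(e), ready(f)}
3. swap(f,b)  →  {above(e), above(f), at(b,e), at(b,f), at(e,e), at(f,b), inpos(b), inpos(e), near(b), near(e), ready(e), ready(f)}
optimal plan length = 3; 3 > 2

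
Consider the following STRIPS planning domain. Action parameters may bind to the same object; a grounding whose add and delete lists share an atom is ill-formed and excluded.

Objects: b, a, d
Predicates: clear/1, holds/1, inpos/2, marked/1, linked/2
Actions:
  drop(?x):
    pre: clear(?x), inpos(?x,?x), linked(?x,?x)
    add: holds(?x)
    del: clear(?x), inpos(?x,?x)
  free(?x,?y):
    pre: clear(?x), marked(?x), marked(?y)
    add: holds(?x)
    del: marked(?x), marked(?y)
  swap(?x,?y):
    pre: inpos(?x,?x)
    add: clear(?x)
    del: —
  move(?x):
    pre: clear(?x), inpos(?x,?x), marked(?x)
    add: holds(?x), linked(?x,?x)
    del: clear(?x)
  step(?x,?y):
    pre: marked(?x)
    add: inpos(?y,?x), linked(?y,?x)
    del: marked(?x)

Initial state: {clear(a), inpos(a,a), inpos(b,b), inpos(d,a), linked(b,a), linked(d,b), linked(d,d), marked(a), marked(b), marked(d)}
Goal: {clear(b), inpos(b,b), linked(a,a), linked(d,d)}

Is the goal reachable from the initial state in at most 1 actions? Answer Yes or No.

1. swap(b,b)  →  {clear(a), clear(b), inpos(a,a), inpos(b,b), inpos(d,a), linked(b,a), linked(d,b), linked(d,d), marked(a), marked(b), marked(d)}
2. move(a)  →  {clear(b), holds(a), inpos(a,a), inpos(b,b), inpos(d,a), linked(a,a), linked(b,a), linked(d,b), linked(d,d), marked(a), marked(b), marked(d)}
optimal plan length = 2; 2 > 1

No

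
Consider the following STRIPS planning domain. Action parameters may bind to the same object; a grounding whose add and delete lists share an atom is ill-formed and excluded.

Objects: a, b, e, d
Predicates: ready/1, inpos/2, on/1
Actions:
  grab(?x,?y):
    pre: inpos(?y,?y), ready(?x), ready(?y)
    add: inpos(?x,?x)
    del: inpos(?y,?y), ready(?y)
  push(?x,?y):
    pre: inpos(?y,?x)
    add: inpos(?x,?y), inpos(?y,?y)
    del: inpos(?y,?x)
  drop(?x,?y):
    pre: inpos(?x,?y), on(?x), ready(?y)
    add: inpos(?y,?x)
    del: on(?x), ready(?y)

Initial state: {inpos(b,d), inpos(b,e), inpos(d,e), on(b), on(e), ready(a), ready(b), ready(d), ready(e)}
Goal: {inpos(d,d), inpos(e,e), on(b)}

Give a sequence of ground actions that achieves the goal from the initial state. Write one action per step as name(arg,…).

push(e,d); push(d,e)

1. push(e,d)  →  {inpos(b,d), inpos(b,e), inpos(d,d), inpos(e,d), on(b), on(e), ready(a), ready(b), ready(d), ready(e)}
2. push(d,e)  →  {inpos(b,d), inpos(b,e), inpos(d,d), inpos(d,e), inpos(e,e), on(b), on(e), ready(a), ready(b), ready(d), ready(e)}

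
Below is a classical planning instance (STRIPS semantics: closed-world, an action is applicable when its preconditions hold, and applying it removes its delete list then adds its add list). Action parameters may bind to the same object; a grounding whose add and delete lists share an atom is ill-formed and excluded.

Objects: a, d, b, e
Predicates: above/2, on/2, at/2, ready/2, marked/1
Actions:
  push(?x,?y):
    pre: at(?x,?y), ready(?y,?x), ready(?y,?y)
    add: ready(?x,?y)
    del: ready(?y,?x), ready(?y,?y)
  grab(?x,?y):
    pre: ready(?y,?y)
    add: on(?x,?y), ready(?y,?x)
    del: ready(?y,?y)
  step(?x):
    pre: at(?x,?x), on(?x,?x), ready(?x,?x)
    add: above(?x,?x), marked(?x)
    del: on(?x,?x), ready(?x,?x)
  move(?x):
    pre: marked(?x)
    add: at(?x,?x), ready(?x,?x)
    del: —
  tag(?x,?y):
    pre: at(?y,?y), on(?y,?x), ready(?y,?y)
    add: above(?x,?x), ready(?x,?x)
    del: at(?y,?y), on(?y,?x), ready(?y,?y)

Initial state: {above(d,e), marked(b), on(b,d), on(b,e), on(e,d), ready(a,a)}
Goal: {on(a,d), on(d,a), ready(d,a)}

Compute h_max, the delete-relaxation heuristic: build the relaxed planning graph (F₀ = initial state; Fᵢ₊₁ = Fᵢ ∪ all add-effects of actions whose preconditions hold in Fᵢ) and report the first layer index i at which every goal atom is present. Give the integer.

3

F0 = init (6 atoms)
F1 = F0 ∪ {at(b,b), on(b,a), on(d,a), on(e,a), ready(a,b), ready(a,d), ready(a,e), ready(b,b)}  (14 atoms)
F2 = F1 ∪ {above(a,a), above(d,d), above(e,e), on(a,b), on(d,b), on(e,b), ready(b,a), ready(b,d), ready(b,e), ready(d,d), ready(e,e)}  (25 atoms)
F3 = F2 ∪ {on(a,d), on(a,e), on(d,e), ready(d,a), ready(d,b), ready(d,e), ready(e,a), ready(e,b), ready(e,d)}  (34 atoms)
goal ⊆ F3  ⇒  h_max = 3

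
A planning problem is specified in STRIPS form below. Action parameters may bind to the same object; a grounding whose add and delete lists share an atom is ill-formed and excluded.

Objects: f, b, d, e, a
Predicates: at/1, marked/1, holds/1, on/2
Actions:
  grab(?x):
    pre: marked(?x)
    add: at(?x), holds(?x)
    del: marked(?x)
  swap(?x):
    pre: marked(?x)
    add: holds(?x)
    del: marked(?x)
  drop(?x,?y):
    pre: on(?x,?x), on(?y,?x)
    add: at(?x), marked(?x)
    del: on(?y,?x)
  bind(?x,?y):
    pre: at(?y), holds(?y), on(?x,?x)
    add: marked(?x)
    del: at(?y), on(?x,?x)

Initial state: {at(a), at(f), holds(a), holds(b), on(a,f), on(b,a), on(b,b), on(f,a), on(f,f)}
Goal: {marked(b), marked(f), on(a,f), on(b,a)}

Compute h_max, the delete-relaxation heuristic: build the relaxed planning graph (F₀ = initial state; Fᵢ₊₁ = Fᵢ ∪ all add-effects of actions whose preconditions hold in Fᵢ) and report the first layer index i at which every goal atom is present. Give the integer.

1

F0 = init (9 atoms)
F1 = F0 ∪ {at(b), marked(b), marked(f)}  (12 atoms)
goal ⊆ F1  ⇒  h_max = 1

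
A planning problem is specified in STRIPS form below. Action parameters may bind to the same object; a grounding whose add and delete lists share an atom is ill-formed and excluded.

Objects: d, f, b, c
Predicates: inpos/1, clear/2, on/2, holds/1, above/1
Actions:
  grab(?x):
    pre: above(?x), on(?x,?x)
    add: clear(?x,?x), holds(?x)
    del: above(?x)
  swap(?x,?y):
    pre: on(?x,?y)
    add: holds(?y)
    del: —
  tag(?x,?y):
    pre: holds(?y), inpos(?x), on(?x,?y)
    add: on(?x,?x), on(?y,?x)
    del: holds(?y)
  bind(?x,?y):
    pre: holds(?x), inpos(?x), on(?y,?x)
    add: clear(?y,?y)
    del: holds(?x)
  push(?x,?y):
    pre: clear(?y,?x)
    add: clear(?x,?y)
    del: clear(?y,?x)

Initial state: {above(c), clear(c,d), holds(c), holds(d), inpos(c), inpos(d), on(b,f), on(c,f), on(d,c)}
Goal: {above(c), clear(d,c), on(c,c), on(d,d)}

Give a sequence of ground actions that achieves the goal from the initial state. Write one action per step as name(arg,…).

tag(d,c); tag(c,d); push(d,c)

1. tag(d,c)  →  {above(c), clear(c,d), holds(d), inpos(c), inpos(d), on(b,f), on(c,d), on(c,f), on(d,c), on(d,d)}
2. tag(c,d)  →  {above(c), clear(c,d), inpos(c), inpos(d), on(b,f), on(c,c), on(c,d), on(c,f), on(d,c), on(d,d)}
3. push(d,c)  →  {above(c), clear(d,c), inpos(c), inpos(d), on(b,f), on(c,c), on(c,d), on(c,f), on(d,c), on(d,d)}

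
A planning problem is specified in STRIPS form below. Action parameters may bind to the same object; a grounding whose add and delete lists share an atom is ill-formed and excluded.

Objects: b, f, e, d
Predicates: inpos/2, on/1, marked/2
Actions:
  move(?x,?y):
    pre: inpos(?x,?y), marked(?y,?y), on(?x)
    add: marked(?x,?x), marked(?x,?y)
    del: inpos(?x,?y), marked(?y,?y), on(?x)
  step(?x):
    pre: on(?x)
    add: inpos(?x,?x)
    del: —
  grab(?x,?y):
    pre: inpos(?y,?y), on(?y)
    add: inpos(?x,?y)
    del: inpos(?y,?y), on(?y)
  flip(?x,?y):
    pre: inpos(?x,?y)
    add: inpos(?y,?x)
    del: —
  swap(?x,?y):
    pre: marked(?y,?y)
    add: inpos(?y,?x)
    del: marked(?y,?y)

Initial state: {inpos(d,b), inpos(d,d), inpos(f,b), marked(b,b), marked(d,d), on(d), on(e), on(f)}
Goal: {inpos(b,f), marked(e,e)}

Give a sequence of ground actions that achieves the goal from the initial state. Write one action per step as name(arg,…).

grab(e,d); move(e,d); flip(f,b)

1. grab(e,d)  →  {inpos(d,b), inpos(e,d), inpos(f,b), marked(b,b), marked(d,d), on(e), on(f)}
2. move(e,d)  →  {inpos(d,b), inpos(f,b), marked(b,b), marked(e,d), marked(e,e), on(f)}
3. flip(f,b)  →  {inpos(b,f), inpos(d,b), inpos(f,b), marked(b,b), marked(e,d), marked(e,e), on(f)}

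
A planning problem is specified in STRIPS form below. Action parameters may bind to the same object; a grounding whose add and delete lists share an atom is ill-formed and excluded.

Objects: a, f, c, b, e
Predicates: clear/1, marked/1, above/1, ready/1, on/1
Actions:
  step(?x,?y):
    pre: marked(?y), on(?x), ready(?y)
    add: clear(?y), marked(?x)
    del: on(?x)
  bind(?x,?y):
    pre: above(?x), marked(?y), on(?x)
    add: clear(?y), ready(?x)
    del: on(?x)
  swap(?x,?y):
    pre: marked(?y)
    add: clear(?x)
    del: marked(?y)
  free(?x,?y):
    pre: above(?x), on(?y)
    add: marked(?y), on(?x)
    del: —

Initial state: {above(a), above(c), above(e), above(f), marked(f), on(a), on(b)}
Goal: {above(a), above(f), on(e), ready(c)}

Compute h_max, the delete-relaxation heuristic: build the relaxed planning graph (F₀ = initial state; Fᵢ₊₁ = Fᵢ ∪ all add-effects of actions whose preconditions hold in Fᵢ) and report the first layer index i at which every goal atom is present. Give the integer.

2

F0 = init (7 atoms)
F1 = F0 ∪ {clear(a), clear(b), clear(c), clear(e), clear(f), marked(a), marked(b), on(c), on(e), on(f), ready(a)}  (18 atoms)
F2 = F1 ∪ {marked(c), marked(e), ready(c), ready(e), ready(f)}  (23 atoms)
goal ⊆ F2  ⇒  h_max = 2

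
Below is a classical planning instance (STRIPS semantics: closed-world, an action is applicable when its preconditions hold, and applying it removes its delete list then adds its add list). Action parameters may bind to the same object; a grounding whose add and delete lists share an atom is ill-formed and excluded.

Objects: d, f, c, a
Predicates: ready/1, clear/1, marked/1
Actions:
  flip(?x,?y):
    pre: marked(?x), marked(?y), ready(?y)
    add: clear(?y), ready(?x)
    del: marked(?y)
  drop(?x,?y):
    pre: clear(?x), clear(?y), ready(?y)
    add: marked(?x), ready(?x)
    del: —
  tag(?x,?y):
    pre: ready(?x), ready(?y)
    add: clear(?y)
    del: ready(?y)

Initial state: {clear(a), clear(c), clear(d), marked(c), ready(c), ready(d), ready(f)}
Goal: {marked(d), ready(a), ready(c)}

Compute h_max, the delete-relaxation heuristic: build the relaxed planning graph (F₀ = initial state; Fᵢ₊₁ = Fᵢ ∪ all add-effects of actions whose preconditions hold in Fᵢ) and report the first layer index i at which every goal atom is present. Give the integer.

1

F0 = init (7 atoms)
F1 = F0 ∪ {clear(f), marked(a), marked(d), ready(a)}  (11 atoms)
goal ⊆ F1  ⇒  h_max = 1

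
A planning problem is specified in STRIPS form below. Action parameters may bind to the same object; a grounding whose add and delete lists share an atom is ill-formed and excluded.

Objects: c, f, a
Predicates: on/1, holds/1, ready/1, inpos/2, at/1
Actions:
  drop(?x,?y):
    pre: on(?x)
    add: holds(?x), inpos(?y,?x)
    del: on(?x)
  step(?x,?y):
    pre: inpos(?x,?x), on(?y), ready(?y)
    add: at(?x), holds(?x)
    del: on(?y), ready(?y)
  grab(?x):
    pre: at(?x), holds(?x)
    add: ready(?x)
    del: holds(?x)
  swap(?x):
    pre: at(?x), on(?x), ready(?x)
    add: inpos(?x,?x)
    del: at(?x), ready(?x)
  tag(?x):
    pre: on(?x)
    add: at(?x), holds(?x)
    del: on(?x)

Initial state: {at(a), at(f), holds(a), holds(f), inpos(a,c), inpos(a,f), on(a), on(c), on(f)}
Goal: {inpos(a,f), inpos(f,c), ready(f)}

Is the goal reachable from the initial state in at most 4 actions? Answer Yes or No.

Yes

1. drop(c,f)  →  {at(a), at(f), holds(a), holds(c), holds(f), inpos(a,c), inpos(a,f), inpos(f,c), on(a), on(f)}
2. grab(f)  →  {at(a), at(f), holds(a), holds(c), inpos(a,c), inpos(a,f), inpos(f,c), on(a), on(f), ready(f)}
optimal plan length = 2; 2 ≤ 4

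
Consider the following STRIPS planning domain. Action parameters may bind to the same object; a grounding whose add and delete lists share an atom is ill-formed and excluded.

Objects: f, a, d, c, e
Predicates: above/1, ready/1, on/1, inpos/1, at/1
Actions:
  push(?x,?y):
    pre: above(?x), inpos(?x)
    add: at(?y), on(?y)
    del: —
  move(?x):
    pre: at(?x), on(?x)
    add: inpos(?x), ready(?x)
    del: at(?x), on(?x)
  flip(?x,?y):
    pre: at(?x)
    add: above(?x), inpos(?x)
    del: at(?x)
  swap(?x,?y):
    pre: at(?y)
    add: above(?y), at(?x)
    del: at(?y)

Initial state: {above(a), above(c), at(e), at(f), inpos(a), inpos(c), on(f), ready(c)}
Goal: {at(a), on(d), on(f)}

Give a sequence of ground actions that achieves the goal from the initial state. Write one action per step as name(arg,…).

push(a,a); push(a,d)

1. push(a,a)  →  {above(a), above(c), at(a), at(e), at(f), inpos(a), inpos(c), on(a), on(f), ready(c)}
2. push(a,d)  →  {above(a), above(c), at(a), at(d), at(e), at(f), inpos(a), inpos(c), on(a), on(d), on(f), ready(c)}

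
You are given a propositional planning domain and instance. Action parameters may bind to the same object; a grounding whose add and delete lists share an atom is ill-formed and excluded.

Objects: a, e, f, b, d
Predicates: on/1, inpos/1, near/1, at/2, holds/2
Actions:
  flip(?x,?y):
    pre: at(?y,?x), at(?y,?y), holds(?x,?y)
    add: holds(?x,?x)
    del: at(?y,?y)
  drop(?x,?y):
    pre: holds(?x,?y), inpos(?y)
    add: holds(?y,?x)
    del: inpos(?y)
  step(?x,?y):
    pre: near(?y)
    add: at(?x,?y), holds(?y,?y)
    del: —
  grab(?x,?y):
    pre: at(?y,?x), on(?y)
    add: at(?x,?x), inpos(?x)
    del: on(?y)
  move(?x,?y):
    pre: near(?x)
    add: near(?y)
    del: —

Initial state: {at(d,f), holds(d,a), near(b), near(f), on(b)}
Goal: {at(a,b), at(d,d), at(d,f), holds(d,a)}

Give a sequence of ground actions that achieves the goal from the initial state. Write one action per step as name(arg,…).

step(a,b); move(f,d); step(d,d)

1. step(a,b)  →  {at(a,b), at(d,f), holds(b,b), holds(d,a), near(b), near(f), on(b)}
2. move(f,d)  →  {at(a,b), at(d,f), holds(b,b), holds(d,a), near(b), near(d), near(f), on(b)}
3. step(d,d)  →  {at(a,b), at(d,d), at(d,f), holds(b,b), holds(d,a), holds(d,d), near(b), near(d), near(f), on(b)}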